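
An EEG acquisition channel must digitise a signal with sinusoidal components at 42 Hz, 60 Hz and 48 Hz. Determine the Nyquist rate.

120 Hz

Highest-frequency component: 60 Hz.
Nyquist rate = 2 × 60 Hz = 120 Hz.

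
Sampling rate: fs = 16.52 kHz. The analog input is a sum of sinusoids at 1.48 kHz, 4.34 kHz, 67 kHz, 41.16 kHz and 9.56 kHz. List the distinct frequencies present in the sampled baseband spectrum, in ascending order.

0.92 kHz, 1.48 kHz, 4.34 kHz, 6.96 kHz, 8.12 kHz

fs/2 = 8.26 kHz.
1.48 kHz ≤ fs/2 = 8.26 kHz, passes unchanged.
4.34 kHz ≤ fs/2 = 8.26 kHz, passes unchanged.
67 kHz mod fs = 0.92 kHz.
0.92 kHz ≤ fs/2 = 8.26 kHz, appears at 0.92 kHz.
41.16 kHz mod fs = 8.12 kHz.
8.12 kHz ≤ fs/2 = 8.26 kHz, appears at 8.12 kHz.
9.56 kHz > fs/2 = 8.26 kHz, folds to fs − 9.56 kHz = 6.96 kHz.
Distinct values: {0.92 kHz, 1.48 kHz, 4.34 kHz, 6.96 kHz, 8.12 kHz}.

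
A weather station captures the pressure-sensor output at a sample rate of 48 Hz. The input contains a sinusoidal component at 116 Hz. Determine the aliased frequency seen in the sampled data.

116 Hz mod fs = 20 Hz.
20 Hz ≤ fs/2 = 24 Hz, appears at 20 Hz.

20 Hz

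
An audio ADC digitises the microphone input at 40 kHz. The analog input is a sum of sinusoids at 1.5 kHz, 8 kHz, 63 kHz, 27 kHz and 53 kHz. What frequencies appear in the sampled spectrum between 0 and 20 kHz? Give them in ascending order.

1.5 kHz, 8 kHz, 13 kHz, 17 kHz

fs/2 = 20 kHz.
1.5 kHz ≤ fs/2 = 20 kHz, passes unchanged.
8 kHz ≤ fs/2 = 20 kHz, passes unchanged.
63 kHz mod fs = 23 kHz.
23 kHz > fs/2 = 20 kHz, folds to fs − 23 kHz = 17 kHz.
27 kHz > fs/2 = 20 kHz, folds to fs − 27 kHz = 13 kHz.
53 kHz mod fs = 13 kHz.
13 kHz ≤ fs/2 = 20 kHz, appears at 13 kHz.
Distinct values: {1.5 kHz, 8 kHz, 13 kHz, 17 kHz}.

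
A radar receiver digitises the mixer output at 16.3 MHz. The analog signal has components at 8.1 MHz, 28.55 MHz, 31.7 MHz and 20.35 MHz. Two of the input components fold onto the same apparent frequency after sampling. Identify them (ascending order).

20.35 MHz, 28.55 MHz

fs/2 = 8.15 MHz.
8.1 MHz ≤ fs/2 = 8.15 MHz, passes unchanged.
28.55 MHz mod fs = 12.25 MHz.
12.25 MHz > fs/2 = 8.15 MHz, folds to fs − 12.25 MHz = 4.05 MHz.
31.7 MHz mod fs = 15.4 MHz.
15.4 MHz > fs/2 = 8.15 MHz, folds to fs − 15.4 MHz = 0.9 MHz.
20.35 MHz mod fs = 4.05 MHz.
4.05 MHz ≤ fs/2 = 8.15 MHz, appears at 4.05 MHz.
20.35 MHz and 28.55 MHz both map to 4.05 MHz.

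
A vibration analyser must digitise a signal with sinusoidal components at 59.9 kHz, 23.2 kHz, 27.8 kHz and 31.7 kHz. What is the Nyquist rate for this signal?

119.8 kHz

Highest-frequency component: 59.9 kHz.
Nyquist rate = 2 × 59.9 kHz = 119.8 kHz.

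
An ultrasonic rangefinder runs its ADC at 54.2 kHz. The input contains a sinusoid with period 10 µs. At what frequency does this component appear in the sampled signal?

T = 10 µs → f = 1/T = 100 kHz.
100 kHz mod fs = 45.8 kHz.
45.8 kHz > fs/2 = 27.1 kHz, folds to fs − 45.8 kHz = 8.4 kHz.

8.4 kHz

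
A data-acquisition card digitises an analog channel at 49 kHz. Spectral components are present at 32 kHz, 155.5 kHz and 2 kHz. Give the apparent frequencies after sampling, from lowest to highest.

2 kHz, 8.5 kHz, 17 kHz

fs/2 = 24.5 kHz.
32 kHz > fs/2 = 24.5 kHz, folds to fs − 32 kHz = 17 kHz.
155.5 kHz mod fs = 8.5 kHz.
8.5 kHz ≤ fs/2 = 24.5 kHz, appears at 8.5 kHz.
2 kHz ≤ fs/2 = 24.5 kHz, passes unchanged.
Distinct values: {2 kHz, 8.5 kHz, 17 kHz}.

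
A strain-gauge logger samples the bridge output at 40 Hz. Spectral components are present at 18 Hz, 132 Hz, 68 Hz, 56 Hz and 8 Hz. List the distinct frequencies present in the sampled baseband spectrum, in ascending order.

8 Hz, 12 Hz, 16 Hz, 18 Hz

fs/2 = 20 Hz.
18 Hz ≤ fs/2 = 20 Hz, passes unchanged.
132 Hz mod fs = 12 Hz.
12 Hz ≤ fs/2 = 20 Hz, appears at 12 Hz.
68 Hz mod fs = 28 Hz.
28 Hz > fs/2 = 20 Hz, folds to fs − 28 Hz = 12 Hz.
56 Hz mod fs = 16 Hz.
16 Hz ≤ fs/2 = 20 Hz, appears at 16 Hz.
8 Hz ≤ fs/2 = 20 Hz, passes unchanged.
Distinct values: {8 Hz, 12 Hz, 16 Hz, 18 Hz}.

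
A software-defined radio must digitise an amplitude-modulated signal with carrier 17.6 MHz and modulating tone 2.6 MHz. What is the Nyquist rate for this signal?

40.4 MHz

AM sidebands sit at fc ± fm = 15 MHz and 20.2 MHz.
Highest-frequency component: 20.2 MHz.
Nyquist rate = 2 × 20.2 MHz = 40.4 MHz.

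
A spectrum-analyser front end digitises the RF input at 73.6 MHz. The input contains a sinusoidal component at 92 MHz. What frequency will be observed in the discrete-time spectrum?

18.4 MHz

92 MHz mod fs = 18.4 MHz.
18.4 MHz ≤ fs/2 = 36.8 MHz, appears at 18.4 MHz.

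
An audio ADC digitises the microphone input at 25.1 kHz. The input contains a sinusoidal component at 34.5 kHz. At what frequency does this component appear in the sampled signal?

9.4 kHz

34.5 kHz mod fs = 9.4 kHz.
9.4 kHz ≤ fs/2 = 12.55 kHz, appears at 9.4 kHz.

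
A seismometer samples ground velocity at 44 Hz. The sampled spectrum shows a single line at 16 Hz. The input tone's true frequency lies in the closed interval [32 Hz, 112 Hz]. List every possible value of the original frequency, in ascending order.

Frequencies that alias to 16 Hz are k·fs ± 16 Hz for integer k ≥ 0.
k=0: 16 Hz.
k=1: 28 Hz, 60 Hz.
k=2: 72 Hz, 104 Hz.
k=3: 116 Hz, 148 Hz.
Within [32 Hz, 112 Hz]: 60 Hz, 72 Hz, 104 Hz.

60 Hz, 72 Hz, 104 Hz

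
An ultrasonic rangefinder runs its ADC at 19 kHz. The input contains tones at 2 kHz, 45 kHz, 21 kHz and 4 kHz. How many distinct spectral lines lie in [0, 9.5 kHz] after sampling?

fs/2 = 9.5 kHz.
2 kHz ≤ fs/2 = 9.5 kHz, passes unchanged.
45 kHz mod fs = 7 kHz.
7 kHz ≤ fs/2 = 9.5 kHz, appears at 7 kHz.
21 kHz mod fs = 2 kHz.
2 kHz ≤ fs/2 = 9.5 kHz, appears at 2 kHz.
4 kHz ≤ fs/2 = 9.5 kHz, passes unchanged.
Distinct values: {2 kHz, 4 kHz, 7 kHz} → 3.

3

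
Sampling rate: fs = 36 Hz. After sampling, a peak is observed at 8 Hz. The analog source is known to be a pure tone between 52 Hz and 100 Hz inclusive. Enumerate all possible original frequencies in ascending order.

Frequencies that alias to 8 Hz are k·fs ± 8 Hz for integer k ≥ 0.
k=0: 8 Hz.
k=1: 28 Hz, 44 Hz.
k=2: 64 Hz, 80 Hz.
k=3: 100 Hz, 116 Hz.
k=4: 136 Hz, 152 Hz.
Within [52 Hz, 100 Hz]: 64 Hz, 80 Hz, 100 Hz.

64 Hz, 80 Hz, 100 Hz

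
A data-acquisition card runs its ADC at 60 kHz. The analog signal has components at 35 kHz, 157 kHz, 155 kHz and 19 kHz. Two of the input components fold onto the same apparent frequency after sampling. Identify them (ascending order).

35 kHz, 155 kHz

fs/2 = 30 kHz.
35 kHz > fs/2 = 30 kHz, folds to fs − 35 kHz = 25 kHz.
157 kHz mod fs = 37 kHz.
37 kHz > fs/2 = 30 kHz, folds to fs − 37 kHz = 23 kHz.
155 kHz mod fs = 35 kHz.
35 kHz > fs/2 = 30 kHz, folds to fs − 35 kHz = 25 kHz.
19 kHz ≤ fs/2 = 30 kHz, passes unchanged.
35 kHz and 155 kHz both map to 25 kHz.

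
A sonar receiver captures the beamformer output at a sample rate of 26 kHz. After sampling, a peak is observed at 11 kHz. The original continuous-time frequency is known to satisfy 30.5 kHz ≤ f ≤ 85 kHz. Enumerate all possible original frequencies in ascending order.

Frequencies that alias to 11 kHz are k·fs ± 11 kHz for integer k ≥ 0.
k=0: 11 kHz.
k=1: 15 kHz, 37 kHz.
k=2: 41 kHz, 63 kHz.
k=3: 67 kHz, 89 kHz.
k=4: 93 kHz, 115 kHz.
Within [30.5 kHz, 85 kHz]: 37 kHz, 41 kHz, 63 kHz, 67 kHz.

37 kHz, 41 kHz, 63 kHz, 67 kHz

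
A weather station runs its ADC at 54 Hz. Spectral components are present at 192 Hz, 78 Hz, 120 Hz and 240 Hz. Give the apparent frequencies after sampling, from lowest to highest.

12 Hz, 24 Hz

fs/2 = 27 Hz.
192 Hz mod fs = 30 Hz.
30 Hz > fs/2 = 27 Hz, folds to fs − 30 Hz = 24 Hz.
78 Hz mod fs = 24 Hz.
24 Hz ≤ fs/2 = 27 Hz, appears at 24 Hz.
120 Hz mod fs = 12 Hz.
12 Hz ≤ fs/2 = 27 Hz, appears at 12 Hz.
240 Hz mod fs = 24 Hz.
24 Hz ≤ fs/2 = 27 Hz, appears at 24 Hz.
Distinct values: {12 Hz, 24 Hz}.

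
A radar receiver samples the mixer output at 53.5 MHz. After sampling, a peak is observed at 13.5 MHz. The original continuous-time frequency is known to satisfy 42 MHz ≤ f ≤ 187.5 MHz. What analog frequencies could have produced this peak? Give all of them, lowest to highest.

Frequencies that alias to 13.5 MHz are k·fs ± 13.5 MHz for integer k ≥ 0.
k=0: 13.5 MHz.
k=1: 40 MHz, 67 MHz.
k=2: 93.5 MHz, 120.5 MHz.
k=3: 147 MHz, 174 MHz.
k=4: 200.5 MHz, 227.5 MHz.
Within [42 MHz, 187.5 MHz]: 67 MHz, 93.5 MHz, 120.5 MHz, 147 MHz, 174 MHz.

67 MHz, 93.5 MHz, 120.5 MHz, 147 MHz, 174 MHz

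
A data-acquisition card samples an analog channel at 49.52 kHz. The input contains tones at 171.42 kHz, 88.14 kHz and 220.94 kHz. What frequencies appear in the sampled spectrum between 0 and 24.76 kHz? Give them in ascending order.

fs/2 = 24.76 kHz.
171.42 kHz mod fs = 22.86 kHz.
22.86 kHz ≤ fs/2 = 24.76 kHz, appears at 22.86 kHz.
88.14 kHz mod fs = 38.62 kHz.
38.62 kHz > fs/2 = 24.76 kHz, folds to fs − 38.62 kHz = 10.9 kHz.
220.94 kHz mod fs = 22.86 kHz.
22.86 kHz ≤ fs/2 = 24.76 kHz, appears at 22.86 kHz.
Distinct values: {10.9 kHz, 22.86 kHz}.

10.9 kHz, 22.86 kHz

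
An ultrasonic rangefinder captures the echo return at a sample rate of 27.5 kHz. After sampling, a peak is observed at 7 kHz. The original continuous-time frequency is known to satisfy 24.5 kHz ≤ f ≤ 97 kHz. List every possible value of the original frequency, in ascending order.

34.5 kHz, 48 kHz, 62 kHz, 75.5 kHz, 89.5 kHz

Frequencies that alias to 7 kHz are k·fs ± 7 kHz for integer k ≥ 0.
k=0: 7 kHz.
k=1: 20.5 kHz, 34.5 kHz.
k=2: 48 kHz, 62 kHz.
k=3: 75.5 kHz, 89.5 kHz.
k=4: 103 kHz, 117 kHz.
Within [24.5 kHz, 97 kHz]: 34.5 kHz, 48 kHz, 62 kHz, 75.5 kHz, 89.5 kHz.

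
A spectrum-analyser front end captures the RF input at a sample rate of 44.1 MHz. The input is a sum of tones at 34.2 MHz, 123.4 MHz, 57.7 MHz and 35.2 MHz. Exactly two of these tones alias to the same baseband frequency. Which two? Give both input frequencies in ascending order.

35.2 MHz, 123.4 MHz

fs/2 = 22.05 MHz.
34.2 MHz > fs/2 = 22.05 MHz, folds to fs − 34.2 MHz = 9.9 MHz.
123.4 MHz mod fs = 35.2 MHz.
35.2 MHz > fs/2 = 22.05 MHz, folds to fs − 35.2 MHz = 8.9 MHz.
57.7 MHz mod fs = 13.6 MHz.
13.6 MHz ≤ fs/2 = 22.05 MHz, appears at 13.6 MHz.
35.2 MHz > fs/2 = 22.05 MHz, folds to fs − 35.2 MHz = 8.9 MHz.
35.2 MHz and 123.4 MHz both map to 8.9 MHz.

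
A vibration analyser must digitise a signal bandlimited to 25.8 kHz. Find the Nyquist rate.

51.6 kHz

Nyquist rate = 2 × 25.8 kHz = 51.6 kHz.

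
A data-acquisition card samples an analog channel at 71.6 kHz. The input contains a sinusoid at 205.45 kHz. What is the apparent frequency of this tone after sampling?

205.45 kHz mod fs = 62.25 kHz.
62.25 kHz > fs/2 = 35.8 kHz, folds to fs − 62.25 kHz = 9.35 kHz.

9.35 kHz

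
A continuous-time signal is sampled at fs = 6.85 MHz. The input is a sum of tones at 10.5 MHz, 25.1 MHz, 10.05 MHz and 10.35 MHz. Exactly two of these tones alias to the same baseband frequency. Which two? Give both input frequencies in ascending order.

fs/2 = 3.425 MHz.
10.5 MHz mod fs = 3.65 MHz.
3.65 MHz > fs/2 = 3.425 MHz, folds to fs − 3.65 MHz = 3.2 MHz.
25.1 MHz mod fs = 4.55 MHz.
4.55 MHz > fs/2 = 3.425 MHz, folds to fs − 4.55 MHz = 2.3 MHz.
10.05 MHz mod fs = 3.2 MHz.
3.2 MHz ≤ fs/2 = 3.425 MHz, appears at 3.2 MHz.
10.35 MHz mod fs = 3.5 MHz.
3.5 MHz > fs/2 = 3.425 MHz, folds to fs − 3.5 MHz = 3.35 MHz.
10.05 MHz and 10.5 MHz both map to 3.2 MHz.

10.05 MHz, 10.5 MHz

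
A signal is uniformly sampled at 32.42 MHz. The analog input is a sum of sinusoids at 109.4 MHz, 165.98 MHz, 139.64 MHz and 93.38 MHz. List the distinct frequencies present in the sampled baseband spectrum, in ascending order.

fs/2 = 16.21 MHz.
109.4 MHz mod fs = 12.14 MHz.
12.14 MHz ≤ fs/2 = 16.21 MHz, appears at 12.14 MHz.
165.98 MHz mod fs = 3.88 MHz.
3.88 MHz ≤ fs/2 = 16.21 MHz, appears at 3.88 MHz.
139.64 MHz mod fs = 9.96 MHz.
9.96 MHz ≤ fs/2 = 16.21 MHz, appears at 9.96 MHz.
93.38 MHz mod fs = 28.54 MHz.
28.54 MHz > fs/2 = 16.21 MHz, folds to fs − 28.54 MHz = 3.88 MHz.
Distinct values: {3.88 MHz, 9.96 MHz, 12.14 MHz}.

3.88 MHz, 9.96 MHz, 12.14 MHz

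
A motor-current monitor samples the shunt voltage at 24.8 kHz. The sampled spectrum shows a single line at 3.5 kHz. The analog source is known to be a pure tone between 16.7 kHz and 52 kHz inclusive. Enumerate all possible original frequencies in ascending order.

Frequencies that alias to 3.5 kHz are k·fs ± 3.5 kHz for integer k ≥ 0.
k=0: 3.5 kHz.
k=1: 21.3 kHz, 28.3 kHz.
k=2: 46.1 kHz, 53.1 kHz.
k=3: 70.9 kHz, 77.9 kHz.
Within [16.7 kHz, 52 kHz]: 21.3 kHz, 28.3 kHz, 46.1 kHz.

21.3 kHz, 28.3 kHz, 46.1 kHz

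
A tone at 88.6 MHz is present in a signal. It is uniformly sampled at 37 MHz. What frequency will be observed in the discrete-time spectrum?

14.6 MHz

88.6 MHz mod fs = 14.6 MHz.
14.6 MHz ≤ fs/2 = 18.5 MHz, appears at 14.6 MHz.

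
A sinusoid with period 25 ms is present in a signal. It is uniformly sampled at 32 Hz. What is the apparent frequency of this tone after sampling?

8 Hz

T = 25 ms → f = 1/T = 40 Hz.
40 Hz mod fs = 8 Hz.
8 Hz ≤ fs/2 = 16 Hz, appears at 8 Hz.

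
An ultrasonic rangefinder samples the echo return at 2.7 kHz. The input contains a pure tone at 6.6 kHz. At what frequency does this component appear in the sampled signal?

6.6 kHz mod fs = 1.2 kHz.
1.2 kHz ≤ fs/2 = 1.35 kHz, appears at 1.2 kHz.

1.2 kHz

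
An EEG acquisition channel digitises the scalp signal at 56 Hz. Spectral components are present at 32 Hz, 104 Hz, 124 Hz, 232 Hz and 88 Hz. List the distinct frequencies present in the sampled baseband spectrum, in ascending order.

8 Hz, 12 Hz, 24 Hz

fs/2 = 28 Hz.
32 Hz > fs/2 = 28 Hz, folds to fs − 32 Hz = 24 Hz.
104 Hz mod fs = 48 Hz.
48 Hz > fs/2 = 28 Hz, folds to fs − 48 Hz = 8 Hz.
124 Hz mod fs = 12 Hz.
12 Hz ≤ fs/2 = 28 Hz, appears at 12 Hz.
232 Hz mod fs = 8 Hz.
8 Hz ≤ fs/2 = 28 Hz, appears at 8 Hz.
88 Hz mod fs = 32 Hz.
32 Hz > fs/2 = 28 Hz, folds to fs − 32 Hz = 24 Hz.
Distinct values: {8 Hz, 12 Hz, 24 Hz}.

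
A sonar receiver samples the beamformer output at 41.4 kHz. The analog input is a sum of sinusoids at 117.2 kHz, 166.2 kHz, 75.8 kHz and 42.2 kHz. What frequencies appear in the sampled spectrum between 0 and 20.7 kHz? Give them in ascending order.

0.6 kHz, 0.8 kHz, 7 kHz

fs/2 = 20.7 kHz.
117.2 kHz mod fs = 34.4 kHz.
34.4 kHz > fs/2 = 20.7 kHz, folds to fs − 34.4 kHz = 7 kHz.
166.2 kHz mod fs = 0.6 kHz.
0.6 kHz ≤ fs/2 = 20.7 kHz, appears at 0.6 kHz.
75.8 kHz mod fs = 34.4 kHz.
34.4 kHz > fs/2 = 20.7 kHz, folds to fs − 34.4 kHz = 7 kHz.
42.2 kHz mod fs = 0.8 kHz.
0.8 kHz ≤ fs/2 = 20.7 kHz, appears at 0.8 kHz.
Distinct values: {0.6 kHz, 0.8 kHz, 7 kHz}.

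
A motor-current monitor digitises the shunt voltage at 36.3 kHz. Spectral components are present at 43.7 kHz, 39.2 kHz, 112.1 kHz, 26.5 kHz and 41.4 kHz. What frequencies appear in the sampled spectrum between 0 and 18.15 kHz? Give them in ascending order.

fs/2 = 18.15 kHz.
43.7 kHz mod fs = 7.4 kHz.
7.4 kHz ≤ fs/2 = 18.15 kHz, appears at 7.4 kHz.
39.2 kHz mod fs = 2.9 kHz.
2.9 kHz ≤ fs/2 = 18.15 kHz, appears at 2.9 kHz.
112.1 kHz mod fs = 3.2 kHz.
3.2 kHz ≤ fs/2 = 18.15 kHz, appears at 3.2 kHz.
26.5 kHz > fs/2 = 18.15 kHz, folds to fs − 26.5 kHz = 9.8 kHz.
41.4 kHz mod fs = 5.1 kHz.
5.1 kHz ≤ fs/2 = 18.15 kHz, appears at 5.1 kHz.
Distinct values: {2.9 kHz, 3.2 kHz, 5.1 kHz, 7.4 kHz, 9.8 kHz}.

2.9 kHz, 3.2 kHz, 5.1 kHz, 7.4 kHz, 9.8 kHz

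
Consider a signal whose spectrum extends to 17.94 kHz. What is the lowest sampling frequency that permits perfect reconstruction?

Nyquist rate = 2 × 17.94 kHz = 35.88 kHz.

35.88 kHz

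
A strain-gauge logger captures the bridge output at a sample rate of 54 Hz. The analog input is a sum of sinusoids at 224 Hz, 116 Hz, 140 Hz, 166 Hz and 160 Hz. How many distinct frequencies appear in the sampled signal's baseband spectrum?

4

fs/2 = 27 Hz.
224 Hz mod fs = 8 Hz.
8 Hz ≤ fs/2 = 27 Hz, appears at 8 Hz.
116 Hz mod fs = 8 Hz.
8 Hz ≤ fs/2 = 27 Hz, appears at 8 Hz.
140 Hz mod fs = 32 Hz.
32 Hz > fs/2 = 27 Hz, folds to fs − 32 Hz = 22 Hz.
166 Hz mod fs = 4 Hz.
4 Hz ≤ fs/2 = 27 Hz, appears at 4 Hz.
160 Hz mod fs = 52 Hz.
52 Hz > fs/2 = 27 Hz, folds to fs − 52 Hz = 2 Hz.
Distinct values: {2 Hz, 4 Hz, 8 Hz, 22 Hz} → 4.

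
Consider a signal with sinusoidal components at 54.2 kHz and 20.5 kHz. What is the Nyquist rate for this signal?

108.4 kHz

Highest-frequency component: 54.2 kHz.
Nyquist rate = 2 × 54.2 kHz = 108.4 kHz.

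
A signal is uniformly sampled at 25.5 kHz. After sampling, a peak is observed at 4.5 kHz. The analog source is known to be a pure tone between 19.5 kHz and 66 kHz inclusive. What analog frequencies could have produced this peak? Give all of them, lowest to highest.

Frequencies that alias to 4.5 kHz are k·fs ± 4.5 kHz for integer k ≥ 0.
k=0: 4.5 kHz.
k=1: 21 kHz, 30 kHz.
k=2: 46.5 kHz, 55.5 kHz.
k=3: 72 kHz, 81 kHz.
Within [19.5 kHz, 66 kHz]: 21 kHz, 30 kHz, 46.5 kHz, 55.5 kHz.

21 kHz, 30 kHz, 46.5 kHz, 55.5 kHz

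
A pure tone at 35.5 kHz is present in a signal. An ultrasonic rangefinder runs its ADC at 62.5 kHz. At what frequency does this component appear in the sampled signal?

27 kHz

35.5 kHz > fs/2 = 31.25 kHz, folds to fs − 35.5 kHz = 27 kHz.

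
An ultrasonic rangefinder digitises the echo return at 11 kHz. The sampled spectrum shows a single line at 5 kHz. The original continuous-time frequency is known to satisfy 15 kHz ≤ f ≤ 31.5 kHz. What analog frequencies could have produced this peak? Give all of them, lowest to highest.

16 kHz, 17 kHz, 27 kHz, 28 kHz

Frequencies that alias to 5 kHz are k·fs ± 5 kHz for integer k ≥ 0.
k=0: 5 kHz.
k=1: 6 kHz, 16 kHz.
k=2: 17 kHz, 27 kHz.
k=3: 28 kHz, 38 kHz.
k=4: 39 kHz, 49 kHz.
Within [15 kHz, 31.5 kHz]: 16 kHz, 17 kHz, 27 kHz, 28 kHz.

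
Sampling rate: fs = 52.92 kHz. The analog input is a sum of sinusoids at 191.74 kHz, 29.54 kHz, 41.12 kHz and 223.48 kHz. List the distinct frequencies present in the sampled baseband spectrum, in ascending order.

fs/2 = 26.46 kHz.
191.74 kHz mod fs = 32.98 kHz.
32.98 kHz > fs/2 = 26.46 kHz, folds to fs − 32.98 kHz = 19.94 kHz.
29.54 kHz > fs/2 = 26.46 kHz, folds to fs − 29.54 kHz = 23.38 kHz.
41.12 kHz > fs/2 = 26.46 kHz, folds to fs − 41.12 kHz = 11.8 kHz.
223.48 kHz mod fs = 11.8 kHz.
11.8 kHz ≤ fs/2 = 26.46 kHz, appears at 11.8 kHz.
Distinct values: {11.8 kHz, 19.94 kHz, 23.38 kHz}.

11.8 kHz, 19.94 kHz, 23.38 kHz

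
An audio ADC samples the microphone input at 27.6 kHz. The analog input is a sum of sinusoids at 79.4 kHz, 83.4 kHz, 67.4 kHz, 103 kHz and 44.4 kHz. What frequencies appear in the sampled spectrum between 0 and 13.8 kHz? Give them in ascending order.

0.6 kHz, 3.4 kHz, 7.4 kHz, 10.8 kHz, 12.2 kHz

fs/2 = 13.8 kHz.
79.4 kHz mod fs = 24.2 kHz.
24.2 kHz > fs/2 = 13.8 kHz, folds to fs − 24.2 kHz = 3.4 kHz.
83.4 kHz mod fs = 0.6 kHz.
0.6 kHz ≤ fs/2 = 13.8 kHz, appears at 0.6 kHz.
67.4 kHz mod fs = 12.2 kHz.
12.2 kHz ≤ fs/2 = 13.8 kHz, appears at 12.2 kHz.
103 kHz mod fs = 20.2 kHz.
20.2 kHz > fs/2 = 13.8 kHz, folds to fs − 20.2 kHz = 7.4 kHz.
44.4 kHz mod fs = 16.8 kHz.
16.8 kHz > fs/2 = 13.8 kHz, folds to fs − 16.8 kHz = 10.8 kHz.
Distinct values: {0.6 kHz, 3.4 kHz, 7.4 kHz, 10.8 kHz, 12.2 kHz}.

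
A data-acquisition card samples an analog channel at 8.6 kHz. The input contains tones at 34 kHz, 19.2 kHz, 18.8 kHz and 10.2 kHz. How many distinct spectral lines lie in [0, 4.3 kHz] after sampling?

3

fs/2 = 4.3 kHz.
34 kHz mod fs = 8.2 kHz.
8.2 kHz > fs/2 = 4.3 kHz, folds to fs − 8.2 kHz = 0.4 kHz.
19.2 kHz mod fs = 2 kHz.
2 kHz ≤ fs/2 = 4.3 kHz, appears at 2 kHz.
18.8 kHz mod fs = 1.6 kHz.
1.6 kHz ≤ fs/2 = 4.3 kHz, appears at 1.6 kHz.
10.2 kHz mod fs = 1.6 kHz.
1.6 kHz ≤ fs/2 = 4.3 kHz, appears at 1.6 kHz.
Distinct values: {0.4 kHz, 1.6 kHz, 2 kHz} → 3.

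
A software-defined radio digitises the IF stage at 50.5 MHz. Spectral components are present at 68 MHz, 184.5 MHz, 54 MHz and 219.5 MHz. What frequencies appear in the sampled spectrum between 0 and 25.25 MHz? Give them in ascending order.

3.5 MHz, 17.5 MHz

fs/2 = 25.25 MHz.
68 MHz mod fs = 17.5 MHz.
17.5 MHz ≤ fs/2 = 25.25 MHz, appears at 17.5 MHz.
184.5 MHz mod fs = 33 MHz.
33 MHz > fs/2 = 25.25 MHz, folds to fs − 33 MHz = 17.5 MHz.
54 MHz mod fs = 3.5 MHz.
3.5 MHz ≤ fs/2 = 25.25 MHz, appears at 3.5 MHz.
219.5 MHz mod fs = 17.5 MHz.
17.5 MHz ≤ fs/2 = 25.25 MHz, appears at 17.5 MHz.
Distinct values: {3.5 MHz, 17.5 MHz}.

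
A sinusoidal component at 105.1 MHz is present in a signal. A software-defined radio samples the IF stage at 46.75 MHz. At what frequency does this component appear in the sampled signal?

11.6 MHz

105.1 MHz mod fs = 11.6 MHz.
11.6 MHz ≤ fs/2 = 23.375 MHz, appears at 11.6 MHz.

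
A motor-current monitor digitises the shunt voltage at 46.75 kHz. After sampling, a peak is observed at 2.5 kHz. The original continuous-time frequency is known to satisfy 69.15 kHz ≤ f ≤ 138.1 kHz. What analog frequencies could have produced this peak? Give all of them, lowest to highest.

Frequencies that alias to 2.5 kHz are k·fs ± 2.5 kHz for integer k ≥ 0.
k=0: 2.5 kHz.
k=1: 44.25 kHz, 49.25 kHz.
k=2: 91 kHz, 96 kHz.
k=3: 137.75 kHz, 142.75 kHz.
k=4: 184.5 kHz, 189.5 kHz.
Within [69.15 kHz, 138.1 kHz]: 91 kHz, 96 kHz, 137.75 kHz.

91 kHz, 96 kHz, 137.75 kHz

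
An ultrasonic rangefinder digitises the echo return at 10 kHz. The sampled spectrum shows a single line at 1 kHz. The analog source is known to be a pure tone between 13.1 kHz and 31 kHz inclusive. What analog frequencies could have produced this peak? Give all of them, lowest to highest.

Frequencies that alias to 1 kHz are k·fs ± 1 kHz for integer k ≥ 0.
k=0: 1 kHz.
k=1: 9 kHz, 11 kHz.
k=2: 19 kHz, 21 kHz.
k=3: 29 kHz, 31 kHz.
k=4: 39 kHz, 41 kHz.
Within [13.1 kHz, 31 kHz]: 19 kHz, 21 kHz, 29 kHz, 31 kHz.

19 kHz, 21 kHz, 29 kHz, 31 kHz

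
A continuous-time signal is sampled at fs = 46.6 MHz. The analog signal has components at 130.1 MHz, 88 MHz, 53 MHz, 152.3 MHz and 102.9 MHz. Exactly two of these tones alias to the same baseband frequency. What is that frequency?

fs/2 = 23.3 MHz.
130.1 MHz mod fs = 36.9 MHz.
36.9 MHz > fs/2 = 23.3 MHz, folds to fs − 36.9 MHz = 9.7 MHz.
88 MHz mod fs = 41.4 MHz.
41.4 MHz > fs/2 = 23.3 MHz, folds to fs − 41.4 MHz = 5.2 MHz.
53 MHz mod fs = 6.4 MHz.
6.4 MHz ≤ fs/2 = 23.3 MHz, appears at 6.4 MHz.
152.3 MHz mod fs = 12.5 MHz.
12.5 MHz ≤ fs/2 = 23.3 MHz, appears at 12.5 MHz.
102.9 MHz mod fs = 9.7 MHz.
9.7 MHz ≤ fs/2 = 23.3 MHz, appears at 9.7 MHz.
102.9 MHz and 130.1 MHz both map to 9.7 MHz.

9.7 MHz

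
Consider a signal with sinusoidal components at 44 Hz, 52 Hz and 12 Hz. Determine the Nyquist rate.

Highest-frequency component: 52 Hz.
Nyquist rate = 2 × 52 Hz = 104 Hz.

104 Hz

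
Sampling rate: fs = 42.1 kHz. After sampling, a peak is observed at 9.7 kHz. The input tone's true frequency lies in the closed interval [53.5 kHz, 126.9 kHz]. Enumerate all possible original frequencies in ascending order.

Frequencies that alias to 9.7 kHz are k·fs ± 9.7 kHz for integer k ≥ 0.
k=0: 9.7 kHz.
k=1: 32.4 kHz, 51.8 kHz.
k=2: 74.5 kHz, 93.9 kHz.
k=3: 116.6 kHz, 136 kHz.
k=4: 158.7 kHz, 178.1 kHz.
Within [53.5 kHz, 126.9 kHz]: 74.5 kHz, 93.9 kHz, 116.6 kHz.

74.5 kHz, 93.9 kHz, 116.6 kHz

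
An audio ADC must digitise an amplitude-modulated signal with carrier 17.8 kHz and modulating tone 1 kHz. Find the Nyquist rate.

AM sidebands sit at fc ± fm = 16.8 kHz and 18.8 kHz.
Highest-frequency component: 18.8 kHz.
Nyquist rate = 2 × 18.8 kHz = 37.6 kHz.

37.6 kHz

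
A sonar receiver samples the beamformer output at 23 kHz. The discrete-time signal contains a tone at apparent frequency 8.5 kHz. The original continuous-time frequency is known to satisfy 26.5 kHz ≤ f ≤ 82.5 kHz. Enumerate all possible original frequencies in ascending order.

31.5 kHz, 37.5 kHz, 54.5 kHz, 60.5 kHz, 77.5 kHz

Frequencies that alias to 8.5 kHz are k·fs ± 8.5 kHz for integer k ≥ 0.
k=0: 8.5 kHz.
k=1: 14.5 kHz, 31.5 kHz.
k=2: 37.5 kHz, 54.5 kHz.
k=3: 60.5 kHz, 77.5 kHz.
k=4: 83.5 kHz, 100.5 kHz.
Within [26.5 kHz, 82.5 kHz]: 31.5 kHz, 37.5 kHz, 54.5 kHz, 60.5 kHz, 77.5 kHz.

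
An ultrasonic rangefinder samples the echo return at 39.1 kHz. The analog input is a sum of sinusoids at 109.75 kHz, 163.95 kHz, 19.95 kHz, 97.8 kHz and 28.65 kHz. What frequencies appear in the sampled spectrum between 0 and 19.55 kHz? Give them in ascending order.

7.55 kHz, 10.45 kHz, 19.15 kHz, 19.5 kHz

fs/2 = 19.55 kHz.
109.75 kHz mod fs = 31.55 kHz.
31.55 kHz > fs/2 = 19.55 kHz, folds to fs − 31.55 kHz = 7.55 kHz.
163.95 kHz mod fs = 7.55 kHz.
7.55 kHz ≤ fs/2 = 19.55 kHz, appears at 7.55 kHz.
19.95 kHz > fs/2 = 19.55 kHz, folds to fs − 19.95 kHz = 19.15 kHz.
97.8 kHz mod fs = 19.6 kHz.
19.6 kHz > fs/2 = 19.55 kHz, folds to fs − 19.6 kHz = 19.5 kHz.
28.65 kHz > fs/2 = 19.55 kHz, folds to fs − 28.65 kHz = 10.45 kHz.
Distinct values: {7.55 kHz, 10.45 kHz, 19.15 kHz, 19.5 kHz}.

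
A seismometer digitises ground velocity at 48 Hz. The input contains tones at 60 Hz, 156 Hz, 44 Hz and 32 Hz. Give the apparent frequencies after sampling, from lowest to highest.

fs/2 = 24 Hz.
60 Hz mod fs = 12 Hz.
12 Hz ≤ fs/2 = 24 Hz, appears at 12 Hz.
156 Hz mod fs = 12 Hz.
12 Hz ≤ fs/2 = 24 Hz, appears at 12 Hz.
44 Hz > fs/2 = 24 Hz, folds to fs − 44 Hz = 4 Hz.
32 Hz > fs/2 = 24 Hz, folds to fs − 32 Hz = 16 Hz.
Distinct values: {4 Hz, 12 Hz, 16 Hz}.

4 Hz, 12 Hz, 16 Hz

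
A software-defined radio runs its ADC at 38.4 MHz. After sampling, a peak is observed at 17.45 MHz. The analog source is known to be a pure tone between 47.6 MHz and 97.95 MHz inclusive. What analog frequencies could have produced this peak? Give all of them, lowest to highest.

Frequencies that alias to 17.45 MHz are k·fs ± 17.45 MHz for integer k ≥ 0.
k=0: 17.45 MHz.
k=1: 20.95 MHz, 55.85 MHz.
k=2: 59.35 MHz, 94.25 MHz.
k=3: 97.75 MHz, 132.65 MHz.
k=4: 136.15 MHz, 171.05 MHz.
Within [47.6 MHz, 97.95 MHz]: 55.85 MHz, 59.35 MHz, 94.25 MHz, 97.75 MHz.

55.85 MHz, 59.35 MHz, 94.25 MHz, 97.75 MHz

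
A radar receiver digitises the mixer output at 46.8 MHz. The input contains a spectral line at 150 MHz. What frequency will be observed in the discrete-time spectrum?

150 MHz mod fs = 9.6 MHz.
9.6 MHz ≤ fs/2 = 23.4 MHz, appears at 9.6 MHz.

9.6 MHz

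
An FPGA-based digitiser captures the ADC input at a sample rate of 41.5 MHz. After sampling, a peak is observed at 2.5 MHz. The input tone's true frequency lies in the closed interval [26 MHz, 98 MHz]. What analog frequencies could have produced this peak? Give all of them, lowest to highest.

39 MHz, 44 MHz, 80.5 MHz, 85.5 MHz

Frequencies that alias to 2.5 MHz are k·fs ± 2.5 MHz for integer k ≥ 0.
k=0: 2.5 MHz.
k=1: 39 MHz, 44 MHz.
k=2: 80.5 MHz, 85.5 MHz.
k=3: 122 MHz, 127 MHz.
Within [26 MHz, 98 MHz]: 39 MHz, 44 MHz, 80.5 MHz, 85.5 MHz.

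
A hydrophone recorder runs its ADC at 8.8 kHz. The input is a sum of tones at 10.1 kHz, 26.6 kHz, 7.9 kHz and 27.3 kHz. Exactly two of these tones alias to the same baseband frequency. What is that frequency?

fs/2 = 4.4 kHz.
10.1 kHz mod fs = 1.3 kHz.
1.3 kHz ≤ fs/2 = 4.4 kHz, appears at 1.3 kHz.
26.6 kHz mod fs = 0.2 kHz.
0.2 kHz ≤ fs/2 = 4.4 kHz, appears at 0.2 kHz.
7.9 kHz > fs/2 = 4.4 kHz, folds to fs − 7.9 kHz = 0.9 kHz.
27.3 kHz mod fs = 0.9 kHz.
0.9 kHz ≤ fs/2 = 4.4 kHz, appears at 0.9 kHz.
7.9 kHz and 27.3 kHz both map to 0.9 kHz.

0.9 kHz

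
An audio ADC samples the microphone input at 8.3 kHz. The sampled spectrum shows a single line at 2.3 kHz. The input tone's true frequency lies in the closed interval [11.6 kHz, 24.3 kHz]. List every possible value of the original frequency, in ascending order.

Frequencies that alias to 2.3 kHz are k·fs ± 2.3 kHz for integer k ≥ 0.
k=0: 2.3 kHz.
k=1: 6 kHz, 10.6 kHz.
k=2: 14.3 kHz, 18.9 kHz.
k=3: 22.6 kHz, 27.2 kHz.
k=4: 30.9 kHz, 35.5 kHz.
Within [11.6 kHz, 24.3 kHz]: 14.3 kHz, 18.9 kHz, 22.6 kHz.

14.3 kHz, 18.9 kHz, 22.6 kHz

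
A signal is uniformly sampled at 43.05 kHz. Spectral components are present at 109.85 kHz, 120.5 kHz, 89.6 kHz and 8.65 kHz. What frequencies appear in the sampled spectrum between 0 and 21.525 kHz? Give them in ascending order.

fs/2 = 21.525 kHz.
109.85 kHz mod fs = 23.75 kHz.
23.75 kHz > fs/2 = 21.525 kHz, folds to fs − 23.75 kHz = 19.3 kHz.
120.5 kHz mod fs = 34.4 kHz.
34.4 kHz > fs/2 = 21.525 kHz, folds to fs − 34.4 kHz = 8.65 kHz.
89.6 kHz mod fs = 3.5 kHz.
3.5 kHz ≤ fs/2 = 21.525 kHz, appears at 3.5 kHz.
8.65 kHz ≤ fs/2 = 21.525 kHz, passes unchanged.
Distinct values: {3.5 kHz, 8.65 kHz, 19.3 kHz}.

3.5 kHz, 8.65 kHz, 19.3 kHz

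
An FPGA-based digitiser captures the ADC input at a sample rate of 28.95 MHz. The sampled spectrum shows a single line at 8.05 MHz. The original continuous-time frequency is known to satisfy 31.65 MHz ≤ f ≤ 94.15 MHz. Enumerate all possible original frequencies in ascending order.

Frequencies that alias to 8.05 MHz are k·fs ± 8.05 MHz for integer k ≥ 0.
k=0: 8.05 MHz.
k=1: 20.9 MHz, 37 MHz.
k=2: 49.85 MHz, 65.95 MHz.
k=3: 78.8 MHz, 94.9 MHz.
k=4: 107.75 MHz, 123.85 MHz.
Within [31.65 MHz, 94.15 MHz]: 37 MHz, 49.85 MHz, 65.95 MHz, 78.8 MHz.

37 MHz, 49.85 MHz, 65.95 MHz, 78.8 MHz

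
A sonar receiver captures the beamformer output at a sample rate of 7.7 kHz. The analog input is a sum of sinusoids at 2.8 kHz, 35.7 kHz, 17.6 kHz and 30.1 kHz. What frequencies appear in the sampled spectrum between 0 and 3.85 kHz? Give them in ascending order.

fs/2 = 3.85 kHz.
2.8 kHz ≤ fs/2 = 3.85 kHz, passes unchanged.
35.7 kHz mod fs = 4.9 kHz.
4.9 kHz > fs/2 = 3.85 kHz, folds to fs − 4.9 kHz = 2.8 kHz.
17.6 kHz mod fs = 2.2 kHz.
2.2 kHz ≤ fs/2 = 3.85 kHz, appears at 2.2 kHz.
30.1 kHz mod fs = 7 kHz.
7 kHz > fs/2 = 3.85 kHz, folds to fs − 7 kHz = 0.7 kHz.
Distinct values: {0.7 kHz, 2.2 kHz, 2.8 kHz}.

0.7 kHz, 2.2 kHz, 2.8 kHz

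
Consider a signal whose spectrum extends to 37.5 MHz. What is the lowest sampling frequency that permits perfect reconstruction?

Nyquist rate = 2 × 37.5 MHz = 75 MHz.

75 MHz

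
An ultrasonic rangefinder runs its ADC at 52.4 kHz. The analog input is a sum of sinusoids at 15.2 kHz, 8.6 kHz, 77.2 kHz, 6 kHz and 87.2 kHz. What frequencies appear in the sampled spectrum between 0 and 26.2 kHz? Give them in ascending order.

6 kHz, 8.6 kHz, 15.2 kHz, 17.6 kHz, 24.8 kHz

fs/2 = 26.2 kHz.
15.2 kHz ≤ fs/2 = 26.2 kHz, passes unchanged.
8.6 kHz ≤ fs/2 = 26.2 kHz, passes unchanged.
77.2 kHz mod fs = 24.8 kHz.
24.8 kHz ≤ fs/2 = 26.2 kHz, appears at 24.8 kHz.
6 kHz ≤ fs/2 = 26.2 kHz, passes unchanged.
87.2 kHz mod fs = 34.8 kHz.
34.8 kHz > fs/2 = 26.2 kHz, folds to fs − 34.8 kHz = 17.6 kHz.
Distinct values: {6 kHz, 8.6 kHz, 15.2 kHz, 17.6 kHz, 24.8 kHz}.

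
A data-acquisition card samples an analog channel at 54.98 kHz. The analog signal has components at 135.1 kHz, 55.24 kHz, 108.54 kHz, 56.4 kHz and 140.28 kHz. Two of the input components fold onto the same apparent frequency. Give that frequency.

fs/2 = 27.49 kHz.
135.1 kHz mod fs = 25.14 kHz.
25.14 kHz ≤ fs/2 = 27.49 kHz, appears at 25.14 kHz.
55.24 kHz mod fs = 0.26 kHz.
0.26 kHz ≤ fs/2 = 27.49 kHz, appears at 0.26 kHz.
108.54 kHz mod fs = 53.56 kHz.
53.56 kHz > fs/2 = 27.49 kHz, folds to fs − 53.56 kHz = 1.42 kHz.
56.4 kHz mod fs = 1.42 kHz.
1.42 kHz ≤ fs/2 = 27.49 kHz, appears at 1.42 kHz.
140.28 kHz mod fs = 30.32 kHz.
30.32 kHz > fs/2 = 27.49 kHz, folds to fs − 30.32 kHz = 24.66 kHz.
56.4 kHz and 108.54 kHz both map to 1.42 kHz.

1.42 kHz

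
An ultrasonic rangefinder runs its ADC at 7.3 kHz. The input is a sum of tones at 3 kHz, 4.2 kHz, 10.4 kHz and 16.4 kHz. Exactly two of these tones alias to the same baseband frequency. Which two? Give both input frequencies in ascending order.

fs/2 = 3.65 kHz.
3 kHz ≤ fs/2 = 3.65 kHz, passes unchanged.
4.2 kHz > fs/2 = 3.65 kHz, folds to fs − 4.2 kHz = 3.1 kHz.
10.4 kHz mod fs = 3.1 kHz.
3.1 kHz ≤ fs/2 = 3.65 kHz, appears at 3.1 kHz.
16.4 kHz mod fs = 1.8 kHz.
1.8 kHz ≤ fs/2 = 3.65 kHz, appears at 1.8 kHz.
4.2 kHz and 10.4 kHz both map to 3.1 kHz.

4.2 kHz, 10.4 kHz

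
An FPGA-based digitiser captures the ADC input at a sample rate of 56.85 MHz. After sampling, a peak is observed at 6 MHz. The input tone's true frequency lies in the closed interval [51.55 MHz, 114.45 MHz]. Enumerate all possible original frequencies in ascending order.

Frequencies that alias to 6 MHz are k·fs ± 6 MHz for integer k ≥ 0.
k=0: 6 MHz.
k=1: 50.85 MHz, 62.85 MHz.
k=2: 107.7 MHz, 119.7 MHz.
k=3: 164.55 MHz, 176.55 MHz.
Within [51.55 MHz, 114.45 MHz]: 62.85 MHz, 107.7 MHz.

62.85 MHz, 107.7 MHz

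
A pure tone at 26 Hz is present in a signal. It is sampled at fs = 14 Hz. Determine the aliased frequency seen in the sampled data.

2 Hz

26 Hz mod fs = 12 Hz.
12 Hz > fs/2 = 7 Hz, folds to fs − 12 Hz = 2 Hz.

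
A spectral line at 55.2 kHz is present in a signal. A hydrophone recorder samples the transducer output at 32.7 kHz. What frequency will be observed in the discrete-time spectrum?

55.2 kHz mod fs = 22.5 kHz.
22.5 kHz > fs/2 = 16.35 kHz, folds to fs − 22.5 kHz = 10.2 kHz.

10.2 kHz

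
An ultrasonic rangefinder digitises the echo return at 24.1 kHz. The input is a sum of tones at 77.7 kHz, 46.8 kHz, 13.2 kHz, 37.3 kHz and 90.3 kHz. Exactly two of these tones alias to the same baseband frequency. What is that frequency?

fs/2 = 12.05 kHz.
77.7 kHz mod fs = 5.4 kHz.
5.4 kHz ≤ fs/2 = 12.05 kHz, appears at 5.4 kHz.
46.8 kHz mod fs = 22.7 kHz.
22.7 kHz > fs/2 = 12.05 kHz, folds to fs − 22.7 kHz = 1.4 kHz.
13.2 kHz > fs/2 = 12.05 kHz, folds to fs − 13.2 kHz = 10.9 kHz.
37.3 kHz mod fs = 13.2 kHz.
13.2 kHz > fs/2 = 12.05 kHz, folds to fs − 13.2 kHz = 10.9 kHz.
90.3 kHz mod fs = 18 kHz.
18 kHz > fs/2 = 12.05 kHz, folds to fs − 18 kHz = 6.1 kHz.
13.2 kHz and 37.3 kHz both map to 10.9 kHz.

10.9 kHz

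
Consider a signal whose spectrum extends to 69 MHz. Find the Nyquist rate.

138 MHz

Nyquist rate = 2 × 69 MHz = 138 MHz.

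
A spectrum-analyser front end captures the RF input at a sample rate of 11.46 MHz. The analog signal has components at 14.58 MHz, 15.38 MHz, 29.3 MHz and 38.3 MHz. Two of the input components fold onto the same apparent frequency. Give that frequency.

fs/2 = 5.73 MHz.
14.58 MHz mod fs = 3.12 MHz.
3.12 MHz ≤ fs/2 = 5.73 MHz, appears at 3.12 MHz.
15.38 MHz mod fs = 3.92 MHz.
3.92 MHz ≤ fs/2 = 5.73 MHz, appears at 3.92 MHz.
29.3 MHz mod fs = 6.38 MHz.
6.38 MHz > fs/2 = 5.73 MHz, folds to fs − 6.38 MHz = 5.08 MHz.
38.3 MHz mod fs = 3.92 MHz.
3.92 MHz ≤ fs/2 = 5.73 MHz, appears at 3.92 MHz.
15.38 MHz and 38.3 MHz both map to 3.92 MHz.

3.92 MHz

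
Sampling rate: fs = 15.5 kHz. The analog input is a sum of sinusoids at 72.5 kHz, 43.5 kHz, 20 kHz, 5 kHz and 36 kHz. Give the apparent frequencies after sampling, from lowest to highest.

fs/2 = 7.75 kHz.
72.5 kHz mod fs = 10.5 kHz.
10.5 kHz > fs/2 = 7.75 kHz, folds to fs − 10.5 kHz = 5 kHz.
43.5 kHz mod fs = 12.5 kHz.
12.5 kHz > fs/2 = 7.75 kHz, folds to fs − 12.5 kHz = 3 kHz.
20 kHz mod fs = 4.5 kHz.
4.5 kHz ≤ fs/2 = 7.75 kHz, appears at 4.5 kHz.
5 kHz ≤ fs/2 = 7.75 kHz, passes unchanged.
36 kHz mod fs = 5 kHz.
5 kHz ≤ fs/2 = 7.75 kHz, appears at 5 kHz.
Distinct values: {3 kHz, 4.5 kHz, 5 kHz}.

3 kHz, 4.5 kHz, 5 kHz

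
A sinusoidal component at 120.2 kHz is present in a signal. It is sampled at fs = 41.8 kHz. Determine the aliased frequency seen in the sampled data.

120.2 kHz mod fs = 36.6 kHz.
36.6 kHz > fs/2 = 20.9 kHz, folds to fs − 36.6 kHz = 5.2 kHz.

5.2 kHz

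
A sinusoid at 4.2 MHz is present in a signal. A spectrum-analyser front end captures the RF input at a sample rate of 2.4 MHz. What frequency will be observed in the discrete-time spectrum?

4.2 MHz mod fs = 1.8 MHz.
1.8 MHz > fs/2 = 1.2 MHz, folds to fs − 1.8 MHz = 0.6 MHz.

0.6 MHz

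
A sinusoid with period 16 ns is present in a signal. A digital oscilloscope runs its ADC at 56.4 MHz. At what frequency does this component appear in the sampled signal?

6.1 MHz

T = 16 ns → f = 1/T = 62.5 MHz.
62.5 MHz mod fs = 6.1 MHz.
6.1 MHz ≤ fs/2 = 28.2 MHz, appears at 6.1 MHz.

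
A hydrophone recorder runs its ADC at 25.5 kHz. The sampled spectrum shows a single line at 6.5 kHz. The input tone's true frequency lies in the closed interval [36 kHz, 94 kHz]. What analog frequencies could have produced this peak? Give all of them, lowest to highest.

44.5 kHz, 57.5 kHz, 70 kHz, 83 kHz

Frequencies that alias to 6.5 kHz are k·fs ± 6.5 kHz for integer k ≥ 0.
k=0: 6.5 kHz.
k=1: 19 kHz, 32 kHz.
k=2: 44.5 kHz, 57.5 kHz.
k=3: 70 kHz, 83 kHz.
k=4: 95.5 kHz, 108.5 kHz.
Within [36 kHz, 94 kHz]: 44.5 kHz, 57.5 kHz, 70 kHz, 83 kHz.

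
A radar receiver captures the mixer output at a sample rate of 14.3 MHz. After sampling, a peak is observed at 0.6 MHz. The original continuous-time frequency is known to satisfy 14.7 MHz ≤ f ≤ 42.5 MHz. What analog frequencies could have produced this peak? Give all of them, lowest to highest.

14.9 MHz, 28 MHz, 29.2 MHz, 42.3 MHz

Frequencies that alias to 0.6 MHz are k·fs ± 0.6 MHz for integer k ≥ 0.
k=0: 0.6 MHz.
k=1: 13.7 MHz, 14.9 MHz.
k=2: 28 MHz, 29.2 MHz.
k=3: 42.3 MHz, 43.5 MHz.
k=4: 56.6 MHz, 57.8 MHz.
Within [14.7 MHz, 42.5 MHz]: 14.9 MHz, 28 MHz, 29.2 MHz, 42.3 MHz.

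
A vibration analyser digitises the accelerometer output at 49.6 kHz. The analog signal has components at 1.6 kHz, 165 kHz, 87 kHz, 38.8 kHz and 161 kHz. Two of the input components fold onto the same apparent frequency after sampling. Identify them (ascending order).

87 kHz, 161 kHz

fs/2 = 24.8 kHz.
1.6 kHz ≤ fs/2 = 24.8 kHz, passes unchanged.
165 kHz mod fs = 16.2 kHz.
16.2 kHz ≤ fs/2 = 24.8 kHz, appears at 16.2 kHz.
87 kHz mod fs = 37.4 kHz.
37.4 kHz > fs/2 = 24.8 kHz, folds to fs − 37.4 kHz = 12.2 kHz.
38.8 kHz > fs/2 = 24.8 kHz, folds to fs − 38.8 kHz = 10.8 kHz.
161 kHz mod fs = 12.2 kHz.
12.2 kHz ≤ fs/2 = 24.8 kHz, appears at 12.2 kHz.
87 kHz and 161 kHz both map to 12.2 kHz.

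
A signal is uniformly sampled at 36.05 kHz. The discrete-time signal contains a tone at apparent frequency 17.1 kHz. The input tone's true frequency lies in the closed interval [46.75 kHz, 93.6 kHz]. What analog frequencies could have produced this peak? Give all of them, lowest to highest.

Frequencies that alias to 17.1 kHz are k·fs ± 17.1 kHz for integer k ≥ 0.
k=0: 17.1 kHz.
k=1: 18.95 kHz, 53.15 kHz.
k=2: 55 kHz, 89.2 kHz.
k=3: 91.05 kHz, 125.25 kHz.
k=4: 127.1 kHz, 161.3 kHz.
Within [46.75 kHz, 93.6 kHz]: 53.15 kHz, 55 kHz, 89.2 kHz, 91.05 kHz.

53.15 kHz, 55 kHz, 89.2 kHz, 91.05 kHz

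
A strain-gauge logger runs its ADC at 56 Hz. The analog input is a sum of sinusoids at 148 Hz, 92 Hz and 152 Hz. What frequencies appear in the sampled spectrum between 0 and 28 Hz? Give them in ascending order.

fs/2 = 28 Hz.
148 Hz mod fs = 36 Hz.
36 Hz > fs/2 = 28 Hz, folds to fs − 36 Hz = 20 Hz.
92 Hz mod fs = 36 Hz.
36 Hz > fs/2 = 28 Hz, folds to fs − 36 Hz = 20 Hz.
152 Hz mod fs = 40 Hz.
40 Hz > fs/2 = 28 Hz, folds to fs − 40 Hz = 16 Hz.
Distinct values: {16 Hz, 20 Hz}.

16 Hz, 20 Hz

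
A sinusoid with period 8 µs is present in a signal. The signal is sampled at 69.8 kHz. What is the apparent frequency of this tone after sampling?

14.6 kHz

T = 8 µs → f = 1/T = 125 kHz.
125 kHz mod fs = 55.2 kHz.
55.2 kHz > fs/2 = 34.9 kHz, folds to fs − 55.2 kHz = 14.6 kHz.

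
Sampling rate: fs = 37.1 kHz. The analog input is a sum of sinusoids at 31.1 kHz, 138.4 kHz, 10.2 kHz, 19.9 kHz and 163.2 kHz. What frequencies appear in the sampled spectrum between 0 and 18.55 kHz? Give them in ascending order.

fs/2 = 18.55 kHz.
31.1 kHz > fs/2 = 18.55 kHz, folds to fs − 31.1 kHz = 6 kHz.
138.4 kHz mod fs = 27.1 kHz.
27.1 kHz > fs/2 = 18.55 kHz, folds to fs − 27.1 kHz = 10 kHz.
10.2 kHz ≤ fs/2 = 18.55 kHz, passes unchanged.
19.9 kHz > fs/2 = 18.55 kHz, folds to fs − 19.9 kHz = 17.2 kHz.
163.2 kHz mod fs = 14.8 kHz.
14.8 kHz ≤ fs/2 = 18.55 kHz, appears at 14.8 kHz.
Distinct values: {6 kHz, 10 kHz, 10.2 kHz, 14.8 kHz, 17.2 kHz}.

6 kHz, 10 kHz, 10.2 kHz, 14.8 kHz, 17.2 kHz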